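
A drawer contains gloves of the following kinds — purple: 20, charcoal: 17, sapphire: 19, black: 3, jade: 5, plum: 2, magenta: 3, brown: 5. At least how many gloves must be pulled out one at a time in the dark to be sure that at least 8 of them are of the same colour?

The 8 colours are the holes; the gloves drawn are the pigeons.
To avoid 8 of any one colour, the worst case takes at most 7 of each colour, or every glove of a colour that has fewer than 7.
That gives 7 + 7 + 7 + 3 + 5 + 2 + 3 + 5 = 39 gloves with no colour reaching 8.
The next glove forces some colour to 8, so 39 + 1 = 40.

40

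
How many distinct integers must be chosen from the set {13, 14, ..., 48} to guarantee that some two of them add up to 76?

27

A set avoiding the sum 76 can contain at most one of each pair {x, 76−x}, plus the 16 elements whose complement lies outside the range or equal to its own complement.
The integers 13, …, 38 (26 of them) are such a set: any two sum to at least 13+14 = 27 and at most 37+38 = 75 < 76.
By the pigeonhole principle, any 27th integer completes one of the 10 pairs, so 27 choices force a sum of 76.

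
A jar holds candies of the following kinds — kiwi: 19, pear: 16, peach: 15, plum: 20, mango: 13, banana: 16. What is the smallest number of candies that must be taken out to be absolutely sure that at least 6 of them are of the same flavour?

31

An adversary could hand out at most 5 candies per flavour: 5 + 5 + 5 + 5 + 5 + 5 = 30 candies and still no flavour has 6.
One more candy lands in a flavour already at 5, so 31 draws are enough and 30 are not.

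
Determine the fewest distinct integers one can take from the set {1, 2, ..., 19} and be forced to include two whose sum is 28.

15

Group the elements by complementary pair {x, 28−x}: {9,19}, {10,18}, {11,17}, …, giving 5 two-element pairs, the single value 14 (it cannot pair with itself since the integers are distinct), and 8 integers whose partner 28−x falls outside [1,19].
Pigeonhole: treating each of those 14 groups as a pigeonhole, one can pick one integer per group — 14 integers — with no two summing to 28.
The 15th integer lands in an occupied pair, forcing a sum of 28.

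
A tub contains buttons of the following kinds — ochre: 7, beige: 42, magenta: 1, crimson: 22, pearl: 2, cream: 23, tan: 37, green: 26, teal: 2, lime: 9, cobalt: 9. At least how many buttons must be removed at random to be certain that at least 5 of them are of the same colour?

38

By pigeonhole, put each drawn button into a box by colour. The largest draw with every box below 5 takes min(count, 4) from each colour; colours with fewer than 4 contribute all they have.
Σ min(cᵢ, 4) = 4 + 4 + 1 + 4 + 2 + 4 + 4 + 4 + 2 + 4 + 4 = 37.
Draw number 37 + 1 = 38 must push one box to 5.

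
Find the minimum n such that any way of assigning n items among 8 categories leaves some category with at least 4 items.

With 24 items one could put exactly 3 in each of the 8 categories, and no category would reach 4.
One more item must land in a category that already has 3, giving it 4.
So 8 × 3 + 1 = 25 items are required.

25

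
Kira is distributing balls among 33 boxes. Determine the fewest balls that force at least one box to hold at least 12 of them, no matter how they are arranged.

With 363 balls one could put exactly 11 in each of the 33 boxes, and no box would reach 12.
By pigeonhole, one more ball must land in a box that already has 11, giving it 12.
So 33 × 11 + 1 = 364 balls are required.

364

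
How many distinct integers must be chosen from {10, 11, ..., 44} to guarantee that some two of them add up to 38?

27

Two chosen integers sum to 38 exactly when both halves of some pair {x, 38−x} with 10 ≤ x ≤ 38−x ≤ 28 are chosen — 9 such pairs.
The remaining 17 elements (those with no distinct partner in range) can never complete a 38-sum, so the worst case takes all of them and one from each pair: 17 + 9 = 26.
Pigeonhole: the 27th integer has to be the second member of some pair, so 26 + 1 = 27.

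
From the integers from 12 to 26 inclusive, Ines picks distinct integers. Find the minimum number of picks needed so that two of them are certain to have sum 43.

Two chosen integers sum to 43 exactly when both halves of some pair {x, 43−x} with 17 ≤ x ≤ 43−x ≤ 26 are chosen — 5 such pairs.
The remaining 5 elements (those with no distinct partner in range) can never complete a 43-sum, so the worst case takes all of them and one from each pair: 5 + 5 = 10.
The 11th integer has to be the second member of some pair, so 10 + 1 = 11.

11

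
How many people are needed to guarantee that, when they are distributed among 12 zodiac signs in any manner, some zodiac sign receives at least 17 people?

193

With 192 people one could put exactly 16 in each of the 12 zodiac signs, and no zodiac sign would reach 17.
One more person must land in a zodiac sign that already has 16, giving it 17.
So 12 × 16 + 1 = 193 people are required.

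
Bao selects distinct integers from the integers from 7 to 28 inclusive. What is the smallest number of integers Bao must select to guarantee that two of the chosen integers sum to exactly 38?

14

A set avoiding the sum 38 can contain at most one of each pair {x, 38−x}, plus the 4 elements whose complement lies outside the range or equal to its own complement.
The integers 7, …, 19 (13 of them) are such a set: any two sum to at least 7+8 = 15 and at most 18+19 = 37 < 38.
By pigeonhole, any 14th integer completes one of the 9 pairs, so 14 choices force a sum of 38.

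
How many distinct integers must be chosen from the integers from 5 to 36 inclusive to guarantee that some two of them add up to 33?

A set avoiding the sum 33 can contain at most one of each pair {x, 33−x}, plus the 8 elements whose complement lies outside the range.
The integers 17, …, 36 (20 of them) are such a set: any two sum to at least 17+18 = 35 > 33.
By the pigeonhole principle, any 21st integer completes one of the 12 pairs, so 21 choices force a sum of 33.

21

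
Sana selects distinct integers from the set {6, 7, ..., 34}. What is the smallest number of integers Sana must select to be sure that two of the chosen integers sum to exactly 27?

A set avoiding the sum 27 can contain at most one of each pair {x, 27−x}, plus the 13 elements whose complement lies outside the range.
The integers 14, …, 34 (21 of them) are such a set: any two sum to at least 14+15 = 29 > 27.
Pigeonhole: any 22nd integer completes one of the 8 pairs, so 22 choices force a sum of 27.

22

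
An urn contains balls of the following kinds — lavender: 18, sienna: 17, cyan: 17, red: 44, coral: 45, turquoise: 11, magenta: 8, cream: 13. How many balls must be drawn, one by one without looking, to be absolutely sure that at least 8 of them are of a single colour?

57

Pigeonhole: put each drawn ball into a box by colour. The largest draw with every box below 8 takes min(count, 7) from each colour.
Σ min(cᵢ, 7) = 7 + 7 + 7 + 7 + 7 + 7 + 7 + 7 = 56.
Draw number 56 + 1 = 57 must push one box to 8.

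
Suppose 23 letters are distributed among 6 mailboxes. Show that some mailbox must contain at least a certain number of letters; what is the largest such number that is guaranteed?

4

The 6 mailboxes are the holes and the 23 letters are the pigeons.
If every mailbox held at most 3 letters, the total would be at most 6 × 3 = 18, which is less than 23.
So some mailbox holds at least ⌈23/6⌉ = 4 letters.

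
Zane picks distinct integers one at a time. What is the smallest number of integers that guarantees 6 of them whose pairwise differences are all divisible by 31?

Integers whose pairwise differences are multiples of 31 are exactly those sharing a remainder mod 31. The 31 residue classes mod 31 are the pigeonholes.
With 155 integers one could put 5 in each residue class and have no class reach 6.
The 156th integer pushes some class to 6, so 31·5 + 1 = 156.

156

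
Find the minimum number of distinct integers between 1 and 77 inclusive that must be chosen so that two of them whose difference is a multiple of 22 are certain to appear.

23

Integers whose pairwise differences are multiples of 22 are exactly those sharing a remainder mod 22. By the pigeonhole principle, the 22 residue classes mod 22 are the pigeonholes.
With 22 integers one could put 1 in each residue class and have no class reach 2.
The 23rd integer pushes some class to 2, so 22·1 + 1 = 23.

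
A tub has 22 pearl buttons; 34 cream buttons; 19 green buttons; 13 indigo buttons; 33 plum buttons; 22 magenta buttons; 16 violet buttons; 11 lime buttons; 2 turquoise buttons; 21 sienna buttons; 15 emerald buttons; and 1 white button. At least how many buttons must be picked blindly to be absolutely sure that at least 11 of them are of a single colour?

104

The 12 colours are the holes; the buttons drawn are the pigeons.
To avoid 11 of any one colour, the worst case takes at most 10 of each colour, or every button of a colour that has fewer than 10.
That gives 10 + 10 + 10 + 10 + 10 + 10 + 10 + 10 + 2 + 10 + 10 + 1 = 103 buttons with no colour reaching 11.
The next button forces some colour to 11, so 103 + 1 = 104.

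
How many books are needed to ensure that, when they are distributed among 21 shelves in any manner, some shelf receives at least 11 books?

With 210 books one could put exactly 10 in each of the 21 shelves, and no shelf would reach 11.
Pigeonhole: one more book must land in a shelf that already has 10, giving it 11.
So 21 × 10 + 1 = 211 books are required.

211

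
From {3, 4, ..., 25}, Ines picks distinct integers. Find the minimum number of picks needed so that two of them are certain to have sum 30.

14

Group the elements by complementary pair {x, 30−x}: {5,25}, {6,24}, {7,23}, …, giving 10 two-element pairs, the single value 15 (it cannot pair with itself since the integers are distinct), and 2 integers whose partner 30−x falls outside [3,25].
By the pigeonhole principle, treating each of those 13 groups as a pigeonhole, one can pick one integer per group — 13 integers — with no two summing to 30.
The 14th integer lands in an occupied pair, forcing a sum of 30.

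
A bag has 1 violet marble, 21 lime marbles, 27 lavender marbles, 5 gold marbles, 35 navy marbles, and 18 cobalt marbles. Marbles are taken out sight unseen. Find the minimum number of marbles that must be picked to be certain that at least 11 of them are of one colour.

47

By pigeonhole, put each drawn marble into a box by colour. The largest draw with every box below 11 takes min(count, 10) from each colour; colours with fewer than 10 contribute all they have.
Σ min(cᵢ, 10) = 1 + 10 + 10 + 5 + 10 + 10 = 46.
Draw number 46 + 1 = 47 must push one box to 11.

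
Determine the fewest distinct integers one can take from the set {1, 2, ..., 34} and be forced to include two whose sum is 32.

20

Group the elements by complementary pair {x, 32−x}: {1,31}, {2,30}, {3,29}, …, giving 15 two-element pairs, the single value 16 (it cannot pair with itself since the integers are distinct), and 3 integers whose partner 32−x falls outside [1,34].
Treating each of those 19 groups as a pigeonhole, one can pick one integer per group — 19 integers — with no two summing to 32.
The 20th integer lands in an occupied pair, forcing a sum of 32.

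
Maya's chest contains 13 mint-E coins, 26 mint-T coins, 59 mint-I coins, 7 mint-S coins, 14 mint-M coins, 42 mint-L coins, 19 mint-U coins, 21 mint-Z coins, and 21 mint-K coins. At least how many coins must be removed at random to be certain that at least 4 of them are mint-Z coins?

In the worst case for collecting mint-Z coins, every non-mint-Z coin comes out first.
There are 13 + 26 + 59 + 7 + 14 + 42 + 19 + 21 = 201 non-mint-Z coins altogether.
After those, each further coin must be mint-Z, so 201 + 4 = 205 draws guarantee 4 mint-Z coins.

205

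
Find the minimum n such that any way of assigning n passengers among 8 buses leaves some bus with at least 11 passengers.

81

With 80 passengers one could put exactly 10 in each of the 8 buses, and no bus would reach 11.
One more passenger must land in a bus that already has 10, giving it 11.
So 8 × 10 + 1 = 81 passengers are required.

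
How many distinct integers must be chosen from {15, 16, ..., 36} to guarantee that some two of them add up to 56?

Group the elements by complementary pair {x, 56−x}: {20,36}, {21,35}, {22,34}, …, giving 8 two-element pairs; the single value 28 (it cannot pair with itself since the integers are distinct); and 5 integers whose partner 56−x falls outside [15,36].
Treating each of those 14 groups as a pigeonhole, one can pick one integer per group — 14 integers — with no two summing to 56.
The 15th integer lands in an occupied pair, forcing a sum of 56.

15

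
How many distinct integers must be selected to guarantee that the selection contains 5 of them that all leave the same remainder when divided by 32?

The 32 residue classes mod 32 are the pigeonholes.
With 128 integers one could put 4 in each residue class and have no class reach 5.
The 129th integer pushes some class to 5, so 32·4 + 1 = 129.

129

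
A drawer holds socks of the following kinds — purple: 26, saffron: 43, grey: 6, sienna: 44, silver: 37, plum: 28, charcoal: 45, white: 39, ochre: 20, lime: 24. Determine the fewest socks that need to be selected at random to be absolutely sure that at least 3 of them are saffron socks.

272

In the worst case for collecting saffron socks, every non-saffron sock comes out first.
There are 26 + 6 + 44 + 37 + 28 + 45 + 39 + 20 + 24 = 269 non-saffron socks altogether.
After those, each further sock must be saffron, so 269 + 3 = 272 draws guarantee 3 saffron socks.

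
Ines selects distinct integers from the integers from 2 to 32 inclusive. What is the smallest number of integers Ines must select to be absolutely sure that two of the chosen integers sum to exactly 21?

Group the elements by complementary pair {x, 21−x}: {2,19}, {3,18}, {4,17}, …, giving 9 two-element pairs and 13 integers whose partner 21−x falls outside [2,32].
By pigeonhole, treating each of those 22 groups as a pigeonhole, one can pick one integer per group — 22 integers — with no two summing to 21.
The 23rd integer lands in an occupied pair, forcing a sum of 21.

23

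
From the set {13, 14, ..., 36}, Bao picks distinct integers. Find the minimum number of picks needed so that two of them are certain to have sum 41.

17

Two chosen integers sum to 41 exactly when both halves of some pair {x, 41−x} with 13 ≤ x ≤ 41−x ≤ 28 are chosen — 8 such pairs.
The remaining 8 elements (those with no distinct partner in range) can never complete a 41-sum, so the worst case takes all of them and one from each pair: 8 + 8 = 16.
The 17th integer has to be the second member of some pair, so 16 + 1 = 17.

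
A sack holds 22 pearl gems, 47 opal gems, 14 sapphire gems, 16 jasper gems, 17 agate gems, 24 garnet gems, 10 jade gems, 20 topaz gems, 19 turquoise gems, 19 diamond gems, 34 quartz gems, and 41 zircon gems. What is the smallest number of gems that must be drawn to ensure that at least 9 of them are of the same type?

Pigeonhole: put each drawn gem into a box by type. The largest draw with every box below 9 takes min(count, 8) from each type.
Σ min(cᵢ, 8) = 8 + 8 + 8 + 8 + 8 + 8 + 8 + 8 + 8 + 8 + 8 + 8 = 96.
Draw number 96 + 1 = 97 must push one box to 9.

97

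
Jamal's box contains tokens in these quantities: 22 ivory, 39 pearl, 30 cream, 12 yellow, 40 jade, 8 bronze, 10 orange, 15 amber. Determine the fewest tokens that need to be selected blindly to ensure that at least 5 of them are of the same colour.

By pigeonhole, the 8 colours are the holes; the tokens drawn are the pigeons.
To avoid 5 of any one colour, the worst case takes at most 4 of each colour.
That gives 4 + 4 + 4 + 4 + 4 + 4 + 4 + 4 = 32 tokens with no colour reaching 5.
The next token forces some colour to 5, so 32 + 1 = 33.

33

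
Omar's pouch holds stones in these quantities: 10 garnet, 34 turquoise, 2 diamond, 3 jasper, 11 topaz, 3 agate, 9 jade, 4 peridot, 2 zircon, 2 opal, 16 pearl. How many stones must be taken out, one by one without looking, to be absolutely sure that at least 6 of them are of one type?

42

By pigeonhole, the 11 types are the holes; the stones drawn are the pigeons.
To avoid 6 of any one type, the worst case takes at most 5 of each type, or every stone of a type that has fewer than 5.
That gives 5 + 5 + 2 + 3 + 5 + 3 + 5 + 4 + 2 + 2 + 5 = 41 stones with no type reaching 6.
The next stone forces some type to 6, so 41 + 1 = 42.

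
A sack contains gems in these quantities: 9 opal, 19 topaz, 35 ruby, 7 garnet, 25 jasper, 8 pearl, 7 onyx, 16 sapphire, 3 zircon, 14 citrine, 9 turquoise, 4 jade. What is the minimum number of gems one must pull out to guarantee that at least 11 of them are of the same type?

The 12 types are the holes; the gems drawn are the pigeons.
To avoid 11 of any one type, the worst case takes at most 10 of each type, or every gem of a type that has fewer than 10.
That gives 9 + 10 + 10 + 7 + 10 + 8 + 7 + 10 + 3 + 10 + 9 + 4 = 97 gems with no type reaching 11.
The next gem forces some type to 11, so 97 + 1 = 98.

98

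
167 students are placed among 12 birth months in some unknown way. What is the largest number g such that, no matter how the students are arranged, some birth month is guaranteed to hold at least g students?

14

Pigeonhole: the 12 birth months are the holes and the 167 students are the pigeons.
If every birth month held at most 13 students, the total would be at most 12 × 13 = 156, which is less than 167.
So some birth month holds at least ⌈167/12⌉ = 14 students.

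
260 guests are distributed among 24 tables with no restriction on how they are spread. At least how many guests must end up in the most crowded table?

Pigeonhole: the 24 tables are the holes and the 260 guests are the pigeons.
If every table held at most 10 guests, the total would be at most 24 × 10 = 240, which is less than 260.
So some table holds at least ⌈260/24⌉ = 11 guests.

11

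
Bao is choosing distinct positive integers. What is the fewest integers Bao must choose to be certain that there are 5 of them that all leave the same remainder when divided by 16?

65

By the pigeonhole principle, the 16 residue classes mod 16 are the pigeonholes.
With 64 integers one could put 4 in each residue class and have no class reach 5.
The 65th integer pushes some class to 5, so 16·4 + 1 = 65.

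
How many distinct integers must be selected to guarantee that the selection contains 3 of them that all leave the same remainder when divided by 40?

By the pigeonhole principle, the 40 residue classes mod 40 are the pigeonholes.
With 80 integers one could put 2 in each residue class and have no class reach 3.
The 81st integer pushes some class to 3, so 40·2 + 1 = 81.

81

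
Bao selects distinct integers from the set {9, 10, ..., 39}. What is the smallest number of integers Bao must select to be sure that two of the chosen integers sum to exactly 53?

A set avoiding the sum 53 can contain at most one of each pair {x, 53−x}, plus the 5 elements whose complement lies outside the range.
The integers 9, …, 26 (18 of them) are such a set: any two sum to at least 9+10 = 19 and at most 25+26 = 51 < 53.
Any 19th integer completes one of the 13 pairs, so 19 choices force a sum of 53.

19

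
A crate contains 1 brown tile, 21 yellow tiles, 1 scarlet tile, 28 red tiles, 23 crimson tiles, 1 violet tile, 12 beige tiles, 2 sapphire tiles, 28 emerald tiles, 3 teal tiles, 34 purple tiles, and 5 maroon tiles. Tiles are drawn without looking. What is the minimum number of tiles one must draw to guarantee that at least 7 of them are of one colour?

Pigeonhole: put each drawn tile into a box by colour. The largest draw with every box below 7 takes min(count, 6) from each colour; colours with fewer than 6 contribute all they have.
Σ min(cᵢ, 6) = 1 + 6 + 1 + 6 + 6 + 1 + 6 + 2 + 6 + 3 + 6 + 5 = 49.
Draw number 49 + 1 = 50 must push one box to 7.

50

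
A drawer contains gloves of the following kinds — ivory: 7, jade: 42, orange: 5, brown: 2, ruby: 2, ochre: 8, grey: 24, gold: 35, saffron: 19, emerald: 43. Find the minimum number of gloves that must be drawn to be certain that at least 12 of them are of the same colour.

80

By pigeonhole, put each drawn glove into a box by colour. The largest draw with every box below 12 takes min(count, 11) from each colour; colours with fewer than 11 contribute all they have.
Σ min(cᵢ, 11) = 7 + 11 + 5 + 2 + 2 + 8 + 11 + 11 + 11 + 11 = 79.
Draw number 79 + 1 = 80 must push one box to 12.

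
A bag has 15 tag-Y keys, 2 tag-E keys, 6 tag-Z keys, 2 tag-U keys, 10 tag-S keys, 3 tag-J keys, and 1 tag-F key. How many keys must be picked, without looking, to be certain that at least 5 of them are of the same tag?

21

The 7 tags are the holes; the keys drawn are the pigeons.
To avoid 5 of any one tag, the worst case takes at most 4 of each tag, or every key of a tag that has fewer than 4.
That gives 4 + 2 + 4 + 2 + 4 + 3 + 1 = 20 keys with no tag reaching 5.
The next key forces some tag to 5, so 20 + 1 = 21.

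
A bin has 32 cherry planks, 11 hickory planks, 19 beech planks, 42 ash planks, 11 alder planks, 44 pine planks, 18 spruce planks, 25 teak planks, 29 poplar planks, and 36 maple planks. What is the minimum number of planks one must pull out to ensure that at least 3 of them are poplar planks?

241

In the worst case for collecting poplar planks, every non-poplar plank comes out first.
There are 32 + 11 + 19 + 42 + 11 + 44 + 18 + 25 + 36 = 238 non-poplar planks altogether.
After those, each further plank must be poplar, so 238 + 3 = 241 draws guarantee 3 poplar planks.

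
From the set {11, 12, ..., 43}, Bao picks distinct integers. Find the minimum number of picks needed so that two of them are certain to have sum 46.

22

Two chosen integers sum to 46 exactly when both halves of some pair {x, 46−x} with 11 ≤ x ≤ 46−x ≤ 35 are chosen — 12 such pairs.
The remaining 9 elements (those with no distinct partner in range) can never complete a 46-sum, so the worst case takes all of them and one from each pair: 9 + 12 = 21.
By the pigeonhole principle, the 22nd integer has to be the second member of some pair, so 21 + 1 = 22.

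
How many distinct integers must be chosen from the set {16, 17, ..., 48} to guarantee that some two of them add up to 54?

Group the elements by complementary pair {x, 54−x}: {16,38}, {17,37}, {18,36}, …, giving 11 two-element pairs, the single value 27 (it cannot pair with itself since the integers are distinct), and 10 integers whose partner 54−x falls outside [16,48].
Treating each of those 22 groups as a pigeonhole, one can pick one integer per group — 22 integers — with no two summing to 54.
The 23rd integer lands in an occupied pair, forcing a sum of 54.

23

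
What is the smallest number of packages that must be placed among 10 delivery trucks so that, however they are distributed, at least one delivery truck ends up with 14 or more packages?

131

With 130 packages one could put exactly 13 in each of the 10 delivery trucks, and no delivery truck would reach 14.
One more package must land in a delivery truck that already has 13, giving it 14.
So 10 × 13 + 1 = 131 packages are required.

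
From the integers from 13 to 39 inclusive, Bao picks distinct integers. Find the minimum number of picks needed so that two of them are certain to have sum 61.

19

Two chosen integers sum to 61 exactly when both halves of some pair {x, 61−x} with 22 ≤ x ≤ 61−x ≤ 39 are chosen — 9 such pairs.
The remaining 9 elements (those with no distinct partner in range) can never complete a 61-sum, so the worst case takes all of them and one from each pair: 9 + 9 = 18.
The 19th integer has to be the second member of some pair, so 18 + 1 = 19.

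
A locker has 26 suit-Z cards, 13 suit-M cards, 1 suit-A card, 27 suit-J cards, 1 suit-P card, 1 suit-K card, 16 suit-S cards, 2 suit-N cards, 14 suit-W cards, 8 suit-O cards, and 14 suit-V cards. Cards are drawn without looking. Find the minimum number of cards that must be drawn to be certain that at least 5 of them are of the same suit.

34

An adversary could hand out at most 4 cards per suit (4 suits run out sooner): 4 + 4 + 1 + 4 + 1 + 1 + 4 + 2 + 4 + 4 + 4 = 33 cards and still no suit has 5.
One more card lands in a suit already at 4, so 34 draws are enough and 33 are not.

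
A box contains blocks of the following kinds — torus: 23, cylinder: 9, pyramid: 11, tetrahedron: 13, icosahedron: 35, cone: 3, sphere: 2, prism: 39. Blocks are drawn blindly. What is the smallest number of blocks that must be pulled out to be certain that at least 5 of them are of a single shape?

30

Pigeonhole: put each drawn block into a box by shape. The largest draw with every box below 5 takes min(count, 4) from each shape; shapes with fewer than 4 contribute all they have.
Σ min(cᵢ, 4) = 4 + 4 + 4 + 4 + 4 + 3 + 2 + 4 = 29.
Draw number 29 + 1 = 30 must push one box to 5.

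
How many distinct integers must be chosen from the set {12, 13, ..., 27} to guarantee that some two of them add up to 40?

10

Group the elements by complementary pair {x, 40−x}: {13,27}, {14,26}, {15,25}, …, giving 7 two-element pairs, the single value 20 (it cannot pair with itself since the integers are distinct), and 1 integer whose partner 40−x falls outside [12,27].
Treating each of those 9 groups as a pigeonhole, one can pick one integer per group — 9 integers — with no two summing to 40.
The 10th integer lands in an occupied pair, forcing a sum of 40.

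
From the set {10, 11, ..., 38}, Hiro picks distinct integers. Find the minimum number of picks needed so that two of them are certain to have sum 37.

21

A set avoiding the sum 37 can contain at most one of each pair {x, 37−x}, plus the 11 elements whose complement lies outside the range.
The integers 19, …, 38 (20 of them) are such a set: any two sum to at least 19+20 = 39 > 37.
Pigeonhole: any 21st integer completes one of the 9 pairs, so 21 choices force a sum of 37.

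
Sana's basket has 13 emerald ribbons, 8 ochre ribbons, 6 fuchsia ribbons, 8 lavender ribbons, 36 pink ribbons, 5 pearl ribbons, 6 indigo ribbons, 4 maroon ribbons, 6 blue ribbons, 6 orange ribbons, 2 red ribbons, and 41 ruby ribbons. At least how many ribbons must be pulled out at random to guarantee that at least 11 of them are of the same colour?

82

An adversary could hand out at most 10 ribbons per colour (9 colours run out sooner): 10 + 8 + 6 + 8 + 10 + 5 + 6 + 4 + 6 + 6 + 2 + 10 = 81 ribbons and still no colour has 11.
By pigeonhole, one more ribbon lands in a colour already at 10, so 82 draws are enough and 81 are not.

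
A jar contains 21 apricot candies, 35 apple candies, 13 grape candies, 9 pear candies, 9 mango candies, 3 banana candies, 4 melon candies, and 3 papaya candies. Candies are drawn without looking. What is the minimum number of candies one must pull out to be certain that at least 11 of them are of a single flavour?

Put each drawn candy into a box by flavour. The largest draw with every box below 11 takes min(count, 10) from each flavour; flavours with fewer than 10 contribute all they have.
Σ min(cᵢ, 10) = 10 + 10 + 10 + 9 + 9 + 3 + 4 + 3 = 58.
Draw number 58 + 1 = 59 must push one box to 11.

59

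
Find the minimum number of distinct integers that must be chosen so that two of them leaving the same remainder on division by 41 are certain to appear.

42

By the pigeonhole principle, the 41 residue classes mod 41 are the pigeonholes.
With 41 integers one could put 1 in each residue class and have no class reach 2.
The 42nd integer pushes some class to 2, so 41·1 + 1 = 42.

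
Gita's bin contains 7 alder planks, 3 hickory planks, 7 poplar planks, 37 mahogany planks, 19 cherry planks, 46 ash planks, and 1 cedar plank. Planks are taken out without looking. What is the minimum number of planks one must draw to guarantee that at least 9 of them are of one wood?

By pigeonhole, the 7 woods are the holes; the planks drawn are the pigeons.
To avoid 9 of any one wood, the worst case takes at most 8 of each wood, or every plank of a wood that has fewer than 8.
That gives 7 + 3 + 7 + 8 + 8 + 8 + 1 = 42 planks with no wood reaching 9.
The next plank forces some wood to 9, so 42 + 1 = 43.

43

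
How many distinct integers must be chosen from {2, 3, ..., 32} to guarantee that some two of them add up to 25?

21

Two chosen integers sum to 25 exactly when both halves of some pair {x, 25−x} with 2 ≤ x ≤ 25−x ≤ 23 are chosen — 11 such pairs.
The remaining 9 elements (those with no distinct partner in range) can never complete a 25-sum, so the worst case takes all of them and one from each pair: 9 + 11 = 20.
The 21st integer has to be the second member of some pair, so 20 + 1 = 21.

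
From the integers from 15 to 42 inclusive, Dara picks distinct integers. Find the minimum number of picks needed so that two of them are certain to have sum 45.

A set avoiding the sum 45 can contain at most one of each pair {x, 45−x}, plus the 12 elements whose complement lies outside the range.
The integers 23, …, 42 (20 of them) are such a set: any two sum to at least 23+24 = 47 > 45.
Any 21st integer completes one of the 8 pairs, so 21 choices force a sum of 45.

21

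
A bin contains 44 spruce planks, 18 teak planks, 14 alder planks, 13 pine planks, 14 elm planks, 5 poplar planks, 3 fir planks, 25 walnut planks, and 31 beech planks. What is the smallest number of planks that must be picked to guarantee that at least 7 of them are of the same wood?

By pigeonhole, put each drawn plank into a box by wood. The largest draw with every box below 7 takes min(count, 6) from each wood; woods with fewer than 6 contribute all they have.
Σ min(cᵢ, 6) = 6 + 6 + 6 + 6 + 6 + 5 + 3 + 6 + 6 = 50.
Draw number 50 + 1 = 51 must push one box to 7.

51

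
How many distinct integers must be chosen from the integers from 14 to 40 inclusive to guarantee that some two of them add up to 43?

20

Two chosen integers sum to 43 exactly when both halves of some pair {x, 43−x} with 14 ≤ x ≤ 43−x ≤ 29 are chosen — 8 such pairs.
The remaining 11 elements (those with no distinct partner in range) can never complete a 43-sum, so the worst case takes all of them and one from each pair: 11 + 8 = 19.
By pigeonhole, the 20th integer has to be the second member of some pair, so 19 + 1 = 20.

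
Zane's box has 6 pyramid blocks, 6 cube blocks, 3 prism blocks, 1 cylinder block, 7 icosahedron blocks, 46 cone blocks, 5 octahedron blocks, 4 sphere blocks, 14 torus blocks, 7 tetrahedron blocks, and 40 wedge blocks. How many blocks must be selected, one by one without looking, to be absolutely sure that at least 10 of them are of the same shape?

An adversary could hand out at most 9 blocks per shape (8 shapes run out sooner): 6 + 6 + 3 + 1 + 7 + 9 + 5 + 4 + 9 + 7 + 9 = 66 blocks and still no shape has 10.
One more block lands in a shape already at 9, so 67 draws are enough and 66 are not.

67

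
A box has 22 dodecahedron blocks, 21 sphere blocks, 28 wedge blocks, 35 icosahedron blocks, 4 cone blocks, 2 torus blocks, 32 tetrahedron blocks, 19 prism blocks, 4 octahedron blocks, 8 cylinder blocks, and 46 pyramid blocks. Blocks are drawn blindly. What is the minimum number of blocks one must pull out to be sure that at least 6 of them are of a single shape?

The 11 shapes are the holes; the blocks drawn are the pigeons.
To avoid 6 of any one shape, the worst case takes at most 5 of each shape, or every block of a shape that has fewer than 5.
That gives 5 + 5 + 5 + 5 + 4 + 2 + 5 + 5 + 4 + 5 + 5 = 50 blocks with no shape reaching 6.
The next block forces some shape to 6, so 50 + 1 = 51.

51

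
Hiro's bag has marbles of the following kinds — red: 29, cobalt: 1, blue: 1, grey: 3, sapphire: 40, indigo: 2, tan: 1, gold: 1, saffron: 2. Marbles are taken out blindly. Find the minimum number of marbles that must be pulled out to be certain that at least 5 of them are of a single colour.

Put each drawn marble into a box by colour. The largest draw with every box below 5 takes min(count, 4) from each colour; colours with fewer than 4 contribute all they have.
Σ min(cᵢ, 4) = 4 + 1 + 1 + 3 + 4 + 2 + 1 + 1 + 2 = 19.
Draw number 19 + 1 = 20 must push one box to 5.

20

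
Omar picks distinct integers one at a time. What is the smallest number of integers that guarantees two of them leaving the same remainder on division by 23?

By pigeonhole, the 23 residue classes mod 23 are the pigeonholes.
With 23 integers one could put 1 in each residue class and have no class reach 2.
The 24th integer pushes some class to 2, so 23·1 + 1 = 24.

24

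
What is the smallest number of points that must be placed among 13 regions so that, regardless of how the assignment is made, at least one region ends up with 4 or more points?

With 39 points one could put exactly 3 in each of the 13 regions, and no region would reach 4.
By pigeonhole, one more point must land in a region that already has 3, giving it 4.
So 13 × 3 + 1 = 40 points are required.

40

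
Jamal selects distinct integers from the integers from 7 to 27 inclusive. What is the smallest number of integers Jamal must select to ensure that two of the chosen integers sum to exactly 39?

14

Two chosen integers sum to 39 exactly when both halves of some pair {x, 39−x} with 12 ≤ x ≤ 39−x ≤ 27 are chosen — 8 such pairs.
The remaining 5 elements (those with no distinct partner in range) can never complete a 39-sum, so the worst case takes all of them and one from each pair: 5 + 8 = 13.
The 14th integer has to be the second member of some pair, so 13 + 1 = 14.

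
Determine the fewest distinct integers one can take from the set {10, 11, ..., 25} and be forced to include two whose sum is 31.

11

Group the elements by complementary pair {x, 31−x}: {10,21}, {11,20}, {12,19}, …, giving 6 two-element pairs and 4 integers whose partner 31−x falls outside [10,25].
Pigeonhole: treating each of those 10 groups as a pigeonhole, one can pick one integer per group — 10 integers — with no two summing to 31.
The 11th integer lands in an occupied pair, forcing a sum of 31.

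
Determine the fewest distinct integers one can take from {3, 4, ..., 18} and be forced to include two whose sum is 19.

10

Group the elements by complementary pair {x, 19−x}: {3,16}, {4,15}, {5,14}, …, giving 7 two-element pairs and 2 integers whose partner 19−x falls outside [3,18].
Treating each of those 9 groups as a pigeonhole, one can pick one integer per group — 9 integers — with no two summing to 19.
The 10th integer lands in an occupied pair, forcing a sum of 19.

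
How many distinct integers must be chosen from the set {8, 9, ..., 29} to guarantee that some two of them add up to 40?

14

Group the elements by complementary pair {x, 40−x}: {11,29}, {12,28}, {13,27}, …, giving 9 two-element pairs; the single value 20 (it cannot pair with itself since the integers are distinct); and 3 integers whose partner 40−x falls outside [8,29].
Pigeonhole: treating each of those 13 groups as a pigeonhole, one can pick one integer per group — 13 integers — with no two summing to 40.
The 14th integer lands in an occupied pair, forcing a sum of 40.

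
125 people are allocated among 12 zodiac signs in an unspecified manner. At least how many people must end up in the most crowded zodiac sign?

11

By the pigeonhole principle, the 12 zodiac signs are the holes and the 125 people are the pigeons.
If every zodiac sign held at most 10 people, the total would be at most 12 × 10 = 120, which is less than 125.
So some zodiac sign holds at least ⌈125/12⌉ = 11 people.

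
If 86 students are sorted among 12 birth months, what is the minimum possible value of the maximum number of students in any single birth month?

8

Pigeonhole: the 12 birth months are the holes and the 86 students are the pigeons.
If every birth month held at most 7 students, the total would be at most 12 × 7 = 84, which is less than 86.
So some birth month holds at least ⌈86/12⌉ = 8 students.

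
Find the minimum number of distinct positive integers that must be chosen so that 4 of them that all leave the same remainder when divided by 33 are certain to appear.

By the pigeonhole principle, the 33 residue classes mod 33 are the pigeonholes.
With 99 integers one could put 3 in each residue class and have no class reach 4.
The 100th integer pushes some class to 4, so 33·3 + 1 = 100.

100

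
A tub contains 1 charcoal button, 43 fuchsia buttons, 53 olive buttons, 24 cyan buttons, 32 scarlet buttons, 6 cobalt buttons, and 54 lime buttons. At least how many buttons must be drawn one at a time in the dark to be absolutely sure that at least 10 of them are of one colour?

53

The 7 colours are the holes; the buttons drawn are the pigeons.
To avoid 10 of any one colour, the worst case takes at most 9 of each colour, or every button of a colour that has fewer than 9.
That gives 1 + 9 + 9 + 9 + 9 + 6 + 9 = 52 buttons with no colour reaching 10.
The next button forces some colour to 10, so 52 + 1 = 53.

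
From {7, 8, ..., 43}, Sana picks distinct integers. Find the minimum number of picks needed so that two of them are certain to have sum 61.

A set avoiding the sum 61 can contain at most one of each pair {x, 61−x}, plus the 11 elements whose complement lies outside the range.
The integers 7, …, 30 (24 of them) are such a set: any two sum to at least 7+8 = 15 and at most 29+30 = 59 < 61.
Any 25th integer completes one of the 13 pairs, so 25 choices force a sum of 61.

25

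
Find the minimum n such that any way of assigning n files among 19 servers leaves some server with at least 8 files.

With 133 files one could put exactly 7 in each of the 19 servers, and no server would reach 8.
Pigeonhole: one more file must land in a server that already has 7, giving it 8.
So 19 × 7 + 1 = 134 files are required.

134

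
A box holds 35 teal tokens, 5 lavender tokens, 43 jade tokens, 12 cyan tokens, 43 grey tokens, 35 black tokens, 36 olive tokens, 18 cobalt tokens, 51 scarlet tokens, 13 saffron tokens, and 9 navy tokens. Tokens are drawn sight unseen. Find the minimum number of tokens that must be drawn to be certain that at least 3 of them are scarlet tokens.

In the worst case for collecting scarlet tokens, every non-scarlet token comes out first.
There are 35 + 5 + 43 + 12 + 43 + 35 + 36 + 18 + 13 + 9 = 249 non-scarlet tokens altogether.
After those, each further token must be scarlet, so 249 + 3 = 252 draws guarantee 3 scarlet tokens.

252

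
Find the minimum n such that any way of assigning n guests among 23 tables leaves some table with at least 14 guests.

300

With 299 guests one could put exactly 13 in each of the 23 tables, and no table would reach 14.
Pigeonhole: one more guest must land in a table that already has 13, giving it 14.
So 23 × 13 + 1 = 300 guests are required.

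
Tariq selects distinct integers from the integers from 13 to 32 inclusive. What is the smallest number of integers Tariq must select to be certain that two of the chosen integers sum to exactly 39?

14

Group the elements by complementary pair {x, 39−x}: {13,26}, {14,25}, {15,24}, …, giving 7 two-element pairs and 6 integers whose partner 39−x falls outside [13,32].
By pigeonhole, treating each of those 13 groups as a pigeonhole, one can pick one integer per group — 13 integers — with no two summing to 39.
The 14th integer lands in an occupied pair, forcing a sum of 39.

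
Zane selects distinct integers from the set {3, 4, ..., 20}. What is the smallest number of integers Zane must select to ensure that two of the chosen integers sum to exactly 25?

Group the elements by complementary pair {x, 25−x}: {5,20}, {6,19}, {7,18}, …, giving 8 two-element pairs and 2 integers whose partner 25−x falls outside [3,20].
Treating each of those 10 groups as a pigeonhole, one can pick one integer per group — 10 integers — with no two summing to 25.
The 11th integer lands in an occupied pair, forcing a sum of 25.

11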